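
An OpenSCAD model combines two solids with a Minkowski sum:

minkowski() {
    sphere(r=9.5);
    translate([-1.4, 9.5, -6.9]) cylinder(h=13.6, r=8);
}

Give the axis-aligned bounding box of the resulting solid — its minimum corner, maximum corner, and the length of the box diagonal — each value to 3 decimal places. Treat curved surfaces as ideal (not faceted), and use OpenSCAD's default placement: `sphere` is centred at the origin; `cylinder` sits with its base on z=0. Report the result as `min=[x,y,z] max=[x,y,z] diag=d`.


min=[-18.900,-8.000,-16.400] max=[16.100,27.000,16.200] diag=59.269

A = translate([-1.4, 9.5, -6.9]) cylinder(h=13.6, r=8) → bbox [-9.4,1.5,-6.9] .. [6.6,17.5,6.7]
B = sphere(r=9.5) → bbox [-9.5,-9.5,-9.5] .. [9.5,9.5,9.5]
lo = A.lo+B.lo = [-9.4-9.5, 1.5-9.5, -6.9-9.5] = [-18.900,-8.000,-16.400]
hi = A.hi+B.hi = [6.6+9.5, 17.5+9.5, 6.7+9.5] = [16.100,27.000,16.200]
diag = √(35²+35²+32.6²) = √3512.76 = 59.269


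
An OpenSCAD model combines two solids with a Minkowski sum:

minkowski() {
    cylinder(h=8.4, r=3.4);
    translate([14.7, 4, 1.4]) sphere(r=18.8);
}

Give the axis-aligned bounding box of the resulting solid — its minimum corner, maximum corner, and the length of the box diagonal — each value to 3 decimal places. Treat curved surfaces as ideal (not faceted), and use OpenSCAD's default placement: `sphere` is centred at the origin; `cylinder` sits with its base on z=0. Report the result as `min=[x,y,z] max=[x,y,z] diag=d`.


A = translate([14.7, 4, 1.4]) sphere(r=18.8) → bbox [-4.1,-14.8,-17.4] .. [33.5,22.8,20.2]
B = cylinder(h=8.4, r=3.4) → bbox [-3.4,-3.4,0] .. [3.4,3.4,8.4]
lo = A.lo+B.lo = [-4.1-3.4, -14.8-3.4, -17.4+0] = [-7.500,-18.200,-17.400]
hi = A.hi+B.hi = [33.5+3.4, 22.8+3.4, 20.2+8.4] = [36.900,26.200,28.600]
diag = √(44.4²+44.4²+46²) = √6058.72 = 77.838

min=[-7.500,-18.200,-17.400] max=[36.900,26.200,28.600] diag=77.838


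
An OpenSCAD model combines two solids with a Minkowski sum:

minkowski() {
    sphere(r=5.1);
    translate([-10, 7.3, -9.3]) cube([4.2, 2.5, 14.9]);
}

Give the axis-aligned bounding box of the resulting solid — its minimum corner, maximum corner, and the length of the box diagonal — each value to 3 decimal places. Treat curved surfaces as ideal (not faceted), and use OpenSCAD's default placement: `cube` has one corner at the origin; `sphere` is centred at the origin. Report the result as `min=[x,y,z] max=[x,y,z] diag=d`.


A = translate([-10, 7.3, -9.3]) cube([4.2, 2.5, 14.9]) → bbox [-10,7.3,-9.3] .. [-5.8,9.8,5.6]
B = sphere(r=5.1) → bbox [-5.1,-5.1,-5.1] .. [5.1,5.1,5.1]
lo = A.lo+B.lo = [-10-5.1, 7.3-5.1, -9.3-5.1] = [-15.100,2.200,-14.400]
hi = A.hi+B.hi = [-5.8+5.1, 9.8+5.1, 5.6+5.1] = [-0.700,14.900,10.700]
diag = √(14.4²+12.7²+25.1²) = √998.66 = 31.602

min=[-15.100,2.200,-14.400] max=[-0.700,14.900,10.700] diag=31.602


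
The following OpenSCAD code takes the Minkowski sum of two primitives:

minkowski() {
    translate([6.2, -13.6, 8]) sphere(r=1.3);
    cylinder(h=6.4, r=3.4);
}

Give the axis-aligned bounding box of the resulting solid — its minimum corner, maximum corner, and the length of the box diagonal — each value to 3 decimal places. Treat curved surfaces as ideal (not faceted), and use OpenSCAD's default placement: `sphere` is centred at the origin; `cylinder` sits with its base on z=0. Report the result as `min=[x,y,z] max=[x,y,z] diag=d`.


A = translate([6.2, -13.6, 8]) sphere(r=1.3) → bbox [4.9,-14.9,6.7] .. [7.5,-12.3,9.3]
B = cylinder(h=6.4, r=3.4) → bbox [-3.4,-3.4,0] .. [3.4,3.4,6.4]
lo = A.lo+B.lo = [4.9-3.4, -14.9-3.4, 6.7+0] = [1.500,-18.300,6.700]
hi = A.hi+B.hi = [7.5+3.4, -12.3+3.4, 9.3+6.4] = [10.900,-8.900,15.700]
diag = √(9.4²+9.4²+9²) = √257.72 = 16.054

min=[1.500,-18.300,6.700] max=[10.900,-8.900,15.700] diag=16.054


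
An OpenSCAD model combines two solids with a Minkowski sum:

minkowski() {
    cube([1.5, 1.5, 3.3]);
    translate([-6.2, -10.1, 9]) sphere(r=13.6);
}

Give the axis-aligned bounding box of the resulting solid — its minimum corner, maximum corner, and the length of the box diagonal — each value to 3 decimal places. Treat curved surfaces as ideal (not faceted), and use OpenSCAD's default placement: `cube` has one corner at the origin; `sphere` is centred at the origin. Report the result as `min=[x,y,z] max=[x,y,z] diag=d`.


A = translate([-6.2, -10.1, 9]) sphere(r=13.6) → bbox [-19.8,-23.7,-4.6] .. [7.4,3.5,22.6]
B = cube([1.5, 1.5, 3.3]) → bbox [0,0,0] .. [1.5,1.5,3.3]
lo = A.lo+B.lo = [-19.8+0, -23.7+0, -4.6+0] = [-19.800,-23.700,-4.600]
hi = A.hi+B.hi = [7.4+1.5, 3.5+1.5, 22.6+3.3] = [8.900,5.000,25.900]
diag = √(28.7²+28.7²+30.5²) = √2577.63 = 50.770

min=[-19.800,-23.700,-4.600] max=[8.900,5.000,25.900] diag=50.770


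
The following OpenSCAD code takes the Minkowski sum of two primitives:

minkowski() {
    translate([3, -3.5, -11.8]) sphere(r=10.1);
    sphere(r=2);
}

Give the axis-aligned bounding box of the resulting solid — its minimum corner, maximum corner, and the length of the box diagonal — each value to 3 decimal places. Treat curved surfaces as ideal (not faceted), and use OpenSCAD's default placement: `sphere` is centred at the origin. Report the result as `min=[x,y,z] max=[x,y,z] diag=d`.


min=[-9.100,-15.600,-23.900] max=[15.100,8.600,0.300] diag=41.916

A = translate([3, -3.5, -11.8]) sphere(r=10.1) → bbox [-7.1,-13.6,-21.9] .. [13.1,6.6,-1.7]
B = sphere(r=2) → bbox [-2,-2,-2] .. [2,2,2]
lo = A.lo+B.lo = [-7.1-2, -13.6-2, -21.9-2] = [-9.100,-15.600,-23.900]
hi = A.hi+B.hi = [13.1+2, 6.6+2, -1.7+2] = [15.100,8.600,0.300]
diag = √(24.2²+24.2²+24.2²) = √1756.92 = 41.916


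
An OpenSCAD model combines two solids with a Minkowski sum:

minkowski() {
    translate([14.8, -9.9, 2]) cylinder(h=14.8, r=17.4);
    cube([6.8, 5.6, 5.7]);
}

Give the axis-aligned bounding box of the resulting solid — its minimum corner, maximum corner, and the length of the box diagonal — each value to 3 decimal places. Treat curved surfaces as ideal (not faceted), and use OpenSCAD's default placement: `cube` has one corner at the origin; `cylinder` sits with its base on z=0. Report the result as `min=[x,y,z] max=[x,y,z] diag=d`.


min=[-2.600,-27.300,2.000] max=[39.000,13.100,22.500] diag=61.506

A = translate([14.8, -9.9, 2]) cylinder(h=14.8, r=17.4) → bbox [-2.6,-27.3,2] .. [32.2,7.5,16.8]
B = cube([6.8, 5.6, 5.7]) → bbox [0,0,0] .. [6.8,5.6,5.7]
lo = A.lo+B.lo = [-2.6+0, -27.3+0, 2+0] = [-2.600,-27.300,2.000]
hi = A.hi+B.hi = [32.2+6.8, 7.5+5.6, 16.8+5.7] = [39.000,13.100,22.500]
diag = √(41.6²+40.4²+20.5²) = √3782.97 = 61.506


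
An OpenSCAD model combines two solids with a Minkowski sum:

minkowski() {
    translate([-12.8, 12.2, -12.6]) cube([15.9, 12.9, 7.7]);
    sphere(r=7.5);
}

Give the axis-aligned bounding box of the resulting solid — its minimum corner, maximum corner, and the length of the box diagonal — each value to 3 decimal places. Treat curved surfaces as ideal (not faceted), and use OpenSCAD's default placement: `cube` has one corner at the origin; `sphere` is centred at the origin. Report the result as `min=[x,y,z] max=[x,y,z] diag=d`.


A = translate([-12.8, 12.2, -12.6]) cube([15.9, 12.9, 7.7]) → bbox [-12.8,12.2,-12.6] .. [3.1,25.1,-4.9]
B = sphere(r=7.5) → bbox [-7.5,-7.5,-7.5] .. [7.5,7.5,7.5]
lo = A.lo+B.lo = [-12.8-7.5, 12.2-7.5, -12.6-7.5] = [-20.300,4.700,-20.100]
hi = A.hi+B.hi = [3.1+7.5, 25.1+7.5, -4.9+7.5] = [10.600,32.600,2.600]
diag = √(30.9²+27.9²+22.7²) = √2248.51 = 47.418

min=[-20.300,4.700,-20.100] max=[10.600,32.600,2.600] diag=47.418


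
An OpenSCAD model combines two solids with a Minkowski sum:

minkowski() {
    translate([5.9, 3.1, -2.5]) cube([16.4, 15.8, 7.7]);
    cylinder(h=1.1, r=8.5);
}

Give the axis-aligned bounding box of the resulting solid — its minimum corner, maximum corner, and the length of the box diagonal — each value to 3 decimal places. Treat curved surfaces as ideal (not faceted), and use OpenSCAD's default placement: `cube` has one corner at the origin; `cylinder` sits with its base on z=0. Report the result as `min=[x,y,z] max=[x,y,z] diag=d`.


min=[-2.600,-5.400,-2.500] max=[30.800,27.400,6.300] diag=47.632

A = translate([5.9, 3.1, -2.5]) cube([16.4, 15.8, 7.7]) → bbox [5.9,3.1,-2.5] .. [22.3,18.9,5.2]
B = cylinder(h=1.1, r=8.5) → bbox [-8.5,-8.5,0] .. [8.5,8.5,1.1]
lo = A.lo+B.lo = [5.9-8.5, 3.1-8.5, -2.5+0] = [-2.600,-5.400,-2.500]
hi = A.hi+B.hi = [22.3+8.5, 18.9+8.5, 5.2+1.1] = [30.800,27.400,6.300]
diag = √(33.4²+32.8²+8.8²) = √2268.84 = 47.632


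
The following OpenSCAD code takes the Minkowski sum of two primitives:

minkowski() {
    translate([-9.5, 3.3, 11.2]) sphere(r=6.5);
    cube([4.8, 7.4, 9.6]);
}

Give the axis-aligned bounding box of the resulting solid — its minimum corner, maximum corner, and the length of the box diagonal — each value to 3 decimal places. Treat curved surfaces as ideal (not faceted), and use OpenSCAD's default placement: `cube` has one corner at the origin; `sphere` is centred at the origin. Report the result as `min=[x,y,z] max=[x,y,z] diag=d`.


min=[-16.000,-3.200,4.700] max=[1.800,17.200,27.300] diag=35.267

A = translate([-9.5, 3.3, 11.2]) sphere(r=6.5) → bbox [-16,-3.2,4.7] .. [-3,9.8,17.7]
B = cube([4.8, 7.4, 9.6]) → bbox [0,0,0] .. [4.8,7.4,9.6]
lo = A.lo+B.lo = [-16+0, -3.2+0, 4.7+0] = [-16.000,-3.200,4.700]
hi = A.hi+B.hi = [-3+4.8, 9.8+7.4, 17.7+9.6] = [1.800,17.200,27.300]
diag = √(17.8²+20.4²+22.6²) = √1243.76 = 35.267


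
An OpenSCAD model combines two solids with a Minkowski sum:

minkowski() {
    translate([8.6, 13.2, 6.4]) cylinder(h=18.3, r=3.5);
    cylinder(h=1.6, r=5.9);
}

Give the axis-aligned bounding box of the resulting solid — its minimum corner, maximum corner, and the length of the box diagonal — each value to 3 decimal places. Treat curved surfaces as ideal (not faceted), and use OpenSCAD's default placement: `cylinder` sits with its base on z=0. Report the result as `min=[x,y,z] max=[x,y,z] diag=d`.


A = translate([8.6, 13.2, 6.4]) cylinder(h=18.3, r=3.5) → bbox [5.1,9.7,6.4] .. [12.1,16.7,24.7]
B = cylinder(h=1.6, r=5.9) → bbox [-5.9,-5.9,0] .. [5.9,5.9,1.6]
lo = A.lo+B.lo = [5.1-5.9, 9.7-5.9, 6.4+0] = [-0.800,3.800,6.400]
hi = A.hi+B.hi = [12.1+5.9, 16.7+5.9, 24.7+1.6] = [18.000,22.600,26.300]
diag = √(18.8²+18.8²+19.9²) = √1102.89 = 33.210

min=[-0.800,3.800,6.400] max=[18.000,22.600,26.300] diag=33.210


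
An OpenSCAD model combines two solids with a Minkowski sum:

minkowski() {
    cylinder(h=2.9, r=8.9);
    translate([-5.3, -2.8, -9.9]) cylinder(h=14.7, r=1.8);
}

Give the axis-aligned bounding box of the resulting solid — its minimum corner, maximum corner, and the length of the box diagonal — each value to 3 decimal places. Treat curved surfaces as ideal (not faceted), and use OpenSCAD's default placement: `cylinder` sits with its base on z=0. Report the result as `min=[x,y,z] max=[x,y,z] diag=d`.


min=[-16.000,-13.500,-9.900] max=[5.400,7.900,7.700] diag=35.010

A = translate([-5.3, -2.8, -9.9]) cylinder(h=14.7, r=1.8) → bbox [-7.1,-4.6,-9.9] .. [-3.5,-1,4.8]
B = cylinder(h=2.9, r=8.9) → bbox [-8.9,-8.9,0] .. [8.9,8.9,2.9]
lo = A.lo+B.lo = [-7.1-8.9, -4.6-8.9, -9.9+0] = [-16.000,-13.500,-9.900]
hi = A.hi+B.hi = [-3.5+8.9, -1+8.9, 4.8+2.9] = [5.400,7.900,7.700]
diag = √(21.4²+21.4²+17.6²) = √1225.68 = 35.010


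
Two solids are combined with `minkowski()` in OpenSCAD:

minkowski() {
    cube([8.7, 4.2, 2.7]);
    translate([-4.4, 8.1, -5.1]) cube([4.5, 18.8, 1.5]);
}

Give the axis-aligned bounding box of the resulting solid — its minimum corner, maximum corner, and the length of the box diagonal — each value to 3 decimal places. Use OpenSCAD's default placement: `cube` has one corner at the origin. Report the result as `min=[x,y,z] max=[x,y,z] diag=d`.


A = translate([-4.4, 8.1, -5.1]) cube([4.5, 18.8, 1.5]) → bbox [-4.4,8.1,-5.1] .. [0.1,26.9,-3.6]
B = cube([8.7, 4.2, 2.7]) → bbox [0,0,0] .. [8.7,4.2,2.7]
lo = A.lo+B.lo = [-4.4+0, 8.1+0, -5.1+0] = [-4.400,8.100,-5.100]
hi = A.hi+B.hi = [0.1+8.7, 26.9+4.2, -3.6+2.7] = [8.800,31.100,-0.900]
diag = √(13.2²+23²+4.2²) = √720.88 = 26.849

min=[-4.400,8.100,-5.100] max=[8.800,31.100,-0.900] diag=26.849


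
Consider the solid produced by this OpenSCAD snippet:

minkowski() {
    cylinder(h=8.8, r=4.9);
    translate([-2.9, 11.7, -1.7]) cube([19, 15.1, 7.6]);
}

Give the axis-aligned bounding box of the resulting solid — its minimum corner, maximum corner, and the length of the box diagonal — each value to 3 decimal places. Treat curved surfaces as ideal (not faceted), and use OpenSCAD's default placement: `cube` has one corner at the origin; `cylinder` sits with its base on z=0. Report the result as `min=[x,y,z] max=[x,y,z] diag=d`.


A = translate([-2.9, 11.7, -1.7]) cube([19, 15.1, 7.6]) → bbox [-2.9,11.7,-1.7] .. [16.1,26.8,5.9]
B = cylinder(h=8.8, r=4.9) → bbox [-4.9,-4.9,0] .. [4.9,4.9,8.8]
lo = A.lo+B.lo = [-2.9-4.9, 11.7-4.9, -1.7+0] = [-7.800,6.800,-1.700]
hi = A.hi+B.hi = [16.1+4.9, 26.8+4.9, 5.9+8.8] = [21.000,31.700,14.700]
diag = √(28.8²+24.9²+16.4²) = √1718.41 = 41.454

min=[-7.800,6.800,-1.700] max=[21.000,31.700,14.700] diag=41.454


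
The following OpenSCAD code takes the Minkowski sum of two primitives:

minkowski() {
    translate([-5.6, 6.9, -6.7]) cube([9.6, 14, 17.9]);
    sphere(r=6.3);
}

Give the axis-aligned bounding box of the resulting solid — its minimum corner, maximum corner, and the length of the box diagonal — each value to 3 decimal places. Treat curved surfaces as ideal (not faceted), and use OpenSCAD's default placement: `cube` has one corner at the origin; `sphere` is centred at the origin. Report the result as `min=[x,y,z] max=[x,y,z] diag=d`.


min=[-11.900,0.600,-13.000] max=[10.300,27.200,17.500] diag=46.159

A = translate([-5.6, 6.9, -6.7]) cube([9.6, 14, 17.9]) → bbox [-5.6,6.9,-6.7] .. [4,20.9,11.2]
B = sphere(r=6.3) → bbox [-6.3,-6.3,-6.3] .. [6.3,6.3,6.3]
lo = A.lo+B.lo = [-5.6-6.3, 6.9-6.3, -6.7-6.3] = [-11.900,0.600,-13.000]
hi = A.hi+B.hi = [4+6.3, 20.9+6.3, 11.2+6.3] = [10.300,27.200,17.500]
diag = √(22.2²+26.6²+30.5²) = √2130.65 = 46.159


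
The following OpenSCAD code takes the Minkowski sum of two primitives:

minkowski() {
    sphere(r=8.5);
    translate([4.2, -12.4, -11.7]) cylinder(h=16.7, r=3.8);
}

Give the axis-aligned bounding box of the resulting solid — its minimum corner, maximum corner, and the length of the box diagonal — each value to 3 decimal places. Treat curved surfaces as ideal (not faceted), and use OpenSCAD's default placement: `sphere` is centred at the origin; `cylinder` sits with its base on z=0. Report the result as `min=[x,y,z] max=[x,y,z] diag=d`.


A = translate([4.2, -12.4, -11.7]) cylinder(h=16.7, r=3.8) → bbox [0.4,-16.2,-11.7] .. [8,-8.6,5]
B = sphere(r=8.5) → bbox [-8.5,-8.5,-8.5] .. [8.5,8.5,8.5]
lo = A.lo+B.lo = [0.4-8.5, -16.2-8.5, -11.7-8.5] = [-8.100,-24.700,-20.200]
hi = A.hi+B.hi = [8+8.5, -8.6+8.5, 5+8.5] = [16.500,-0.100,13.500]
diag = √(24.6²+24.6²+33.7²) = √2346.01 = 48.436

min=[-8.100,-24.700,-20.200] max=[16.500,-0.100,13.500] diag=48.436


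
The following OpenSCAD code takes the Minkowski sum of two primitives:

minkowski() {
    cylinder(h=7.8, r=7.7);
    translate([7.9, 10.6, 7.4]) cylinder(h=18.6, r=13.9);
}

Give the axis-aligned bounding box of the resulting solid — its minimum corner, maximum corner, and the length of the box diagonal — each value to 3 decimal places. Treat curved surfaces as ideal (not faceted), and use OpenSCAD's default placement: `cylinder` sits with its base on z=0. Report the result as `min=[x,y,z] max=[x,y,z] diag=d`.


min=[-13.700,-11.000,7.400] max=[29.500,32.200,33.800] diag=66.554

A = translate([7.9, 10.6, 7.4]) cylinder(h=18.6, r=13.9) → bbox [-6,-3.3,7.4] .. [21.8,24.5,26]
B = cylinder(h=7.8, r=7.7) → bbox [-7.7,-7.7,0] .. [7.7,7.7,7.8]
lo = A.lo+B.lo = [-6-7.7, -3.3-7.7, 7.4+0] = [-13.700,-11.000,7.400]
hi = A.hi+B.hi = [21.8+7.7, 24.5+7.7, 26+7.8] = [29.500,32.200,33.800]
diag = √(43.2²+43.2²+26.4²) = √4429.44 = 66.554


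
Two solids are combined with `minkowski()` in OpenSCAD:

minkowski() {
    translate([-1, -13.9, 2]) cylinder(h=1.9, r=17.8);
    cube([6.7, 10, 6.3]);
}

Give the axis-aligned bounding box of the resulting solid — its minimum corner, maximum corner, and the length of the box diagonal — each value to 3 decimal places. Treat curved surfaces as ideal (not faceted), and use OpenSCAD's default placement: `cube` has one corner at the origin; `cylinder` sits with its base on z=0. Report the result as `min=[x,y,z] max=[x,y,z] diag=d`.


A = translate([-1, -13.9, 2]) cylinder(h=1.9, r=17.8) → bbox [-18.8,-31.7,2] .. [16.8,3.9,3.9]
B = cube([6.7, 10, 6.3]) → bbox [0,0,0] .. [6.7,10,6.3]
lo = A.lo+B.lo = [-18.8+0, -31.7+0, 2+0] = [-18.800,-31.700,2.000]
hi = A.hi+B.hi = [16.8+6.7, 3.9+10, 3.9+6.3] = [23.500,13.900,10.200]
diag = √(42.3²+45.6²+8.2²) = √3935.89 = 62.737

min=[-18.800,-31.700,2.000] max=[23.500,13.900,10.200] diag=62.737


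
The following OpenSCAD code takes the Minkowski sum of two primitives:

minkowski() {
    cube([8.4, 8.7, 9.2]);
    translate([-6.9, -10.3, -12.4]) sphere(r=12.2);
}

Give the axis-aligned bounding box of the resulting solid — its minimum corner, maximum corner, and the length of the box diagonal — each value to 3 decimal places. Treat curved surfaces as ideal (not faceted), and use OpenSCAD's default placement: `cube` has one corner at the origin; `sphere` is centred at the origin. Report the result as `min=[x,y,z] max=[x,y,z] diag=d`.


A = translate([-6.9, -10.3, -12.4]) sphere(r=12.2) → bbox [-19.1,-22.5,-24.6] .. [5.3,1.9,-0.2]
B = cube([8.4, 8.7, 9.2]) → bbox [0,0,0] .. [8.4,8.7,9.2]
lo = A.lo+B.lo = [-19.1+0, -22.5+0, -24.6+0] = [-19.100,-22.500,-24.600]
hi = A.hi+B.hi = [5.3+8.4, 1.9+8.7, -0.2+9.2] = [13.700,10.600,9.000]
diag = √(32.8²+33.1²+33.6²) = √3300.41 = 57.449

min=[-19.100,-22.500,-24.600] max=[13.700,10.600,9.000] diag=57.449


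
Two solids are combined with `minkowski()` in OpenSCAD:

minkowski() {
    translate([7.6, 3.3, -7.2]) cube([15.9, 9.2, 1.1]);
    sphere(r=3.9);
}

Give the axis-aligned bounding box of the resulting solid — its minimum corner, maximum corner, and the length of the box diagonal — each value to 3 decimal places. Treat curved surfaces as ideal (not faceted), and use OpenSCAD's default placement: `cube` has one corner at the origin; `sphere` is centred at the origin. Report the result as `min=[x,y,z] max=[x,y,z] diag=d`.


A = translate([7.6, 3.3, -7.2]) cube([15.9, 9.2, 1.1]) → bbox [7.6,3.3,-7.2] .. [23.5,12.5,-6.1]
B = sphere(r=3.9) → bbox [-3.9,-3.9,-3.9] .. [3.9,3.9,3.9]
lo = A.lo+B.lo = [7.6-3.9, 3.3-3.9, -7.2-3.9] = [3.700,-0.600,-11.100]
hi = A.hi+B.hi = [23.5+3.9, 12.5+3.9, -6.1+3.9] = [27.400,16.400,-2.200]
diag = √(23.7²+17²+8.9²) = √929.9 = 30.494

min=[3.700,-0.600,-11.100] max=[27.400,16.400,-2.200] diag=30.494


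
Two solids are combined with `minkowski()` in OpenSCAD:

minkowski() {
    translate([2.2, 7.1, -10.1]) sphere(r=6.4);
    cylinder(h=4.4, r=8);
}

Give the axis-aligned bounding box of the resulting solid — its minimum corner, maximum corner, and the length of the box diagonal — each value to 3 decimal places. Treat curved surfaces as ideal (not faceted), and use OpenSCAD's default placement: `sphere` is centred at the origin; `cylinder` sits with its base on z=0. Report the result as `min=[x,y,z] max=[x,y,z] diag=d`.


min=[-12.200,-7.300,-16.500] max=[16.600,21.500,0.700] diag=44.212

A = translate([2.2, 7.1, -10.1]) sphere(r=6.4) → bbox [-4.2,0.7,-16.5] .. [8.6,13.5,-3.7]
B = cylinder(h=4.4, r=8) → bbox [-8,-8,0] .. [8,8,4.4]
lo = A.lo+B.lo = [-4.2-8, 0.7-8, -16.5+0] = [-12.200,-7.300,-16.500]
hi = A.hi+B.hi = [8.6+8, 13.5+8, -3.7+4.4] = [16.600,21.500,0.700]
diag = √(28.8²+28.8²+17.2²) = √1954.72 = 44.212


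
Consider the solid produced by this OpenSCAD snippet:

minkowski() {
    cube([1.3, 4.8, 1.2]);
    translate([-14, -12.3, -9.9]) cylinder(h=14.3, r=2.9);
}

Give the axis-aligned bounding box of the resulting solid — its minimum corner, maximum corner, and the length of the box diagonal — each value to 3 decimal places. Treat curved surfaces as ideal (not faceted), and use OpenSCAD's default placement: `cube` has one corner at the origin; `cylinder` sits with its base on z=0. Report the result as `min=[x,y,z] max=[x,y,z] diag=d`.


min=[-16.900,-15.200,-9.900] max=[-9.800,-4.600,5.600] diag=20.075

A = translate([-14, -12.3, -9.9]) cylinder(h=14.3, r=2.9) → bbox [-16.9,-15.2,-9.9] .. [-11.1,-9.4,4.4]
B = cube([1.3, 4.8, 1.2]) → bbox [0,0,0] .. [1.3,4.8,1.2]
lo = A.lo+B.lo = [-16.9+0, -15.2+0, -9.9+0] = [-16.900,-15.200,-9.900]
hi = A.hi+B.hi = [-11.1+1.3, -9.4+4.8, 4.4+1.2] = [-9.800,-4.600,5.600]
diag = √(7.1²+10.6²+15.5²) = √403.02 = 20.075


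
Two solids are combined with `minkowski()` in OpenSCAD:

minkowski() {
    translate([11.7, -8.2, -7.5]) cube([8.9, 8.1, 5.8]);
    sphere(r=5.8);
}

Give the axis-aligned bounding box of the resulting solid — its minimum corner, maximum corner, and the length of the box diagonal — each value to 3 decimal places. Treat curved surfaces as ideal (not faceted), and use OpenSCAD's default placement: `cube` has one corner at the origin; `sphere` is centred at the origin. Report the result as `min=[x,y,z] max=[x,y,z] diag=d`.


A = translate([11.7, -8.2, -7.5]) cube([8.9, 8.1, 5.8]) → bbox [11.7,-8.2,-7.5] .. [20.6,-0.1,-1.7]
B = sphere(r=5.8) → bbox [-5.8,-5.8,-5.8] .. [5.8,5.8,5.8]
lo = A.lo+B.lo = [11.7-5.8, -8.2-5.8, -7.5-5.8] = [5.900,-14.000,-13.300]
hi = A.hi+B.hi = [20.6+5.8, -0.1+5.8, -1.7+5.8] = [26.400,5.700,4.100]
diag = √(20.5²+19.7²+17.4²) = √1111.1 = 33.333

min=[5.900,-14.000,-13.300] max=[26.400,5.700,4.100] diag=33.333


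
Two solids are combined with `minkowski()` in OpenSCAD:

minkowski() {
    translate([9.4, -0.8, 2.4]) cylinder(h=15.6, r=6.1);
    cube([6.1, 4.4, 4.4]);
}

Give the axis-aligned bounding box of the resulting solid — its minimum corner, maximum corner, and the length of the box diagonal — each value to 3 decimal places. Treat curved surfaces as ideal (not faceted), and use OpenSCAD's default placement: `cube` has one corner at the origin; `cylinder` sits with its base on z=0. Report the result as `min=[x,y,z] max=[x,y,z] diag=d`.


min=[3.300,-6.900,2.400] max=[21.600,9.700,22.400] diag=31.788

A = translate([9.4, -0.8, 2.4]) cylinder(h=15.6, r=6.1) → bbox [3.3,-6.9,2.4] .. [15.5,5.3,18]
B = cube([6.1, 4.4, 4.4]) → bbox [0,0,0] .. [6.1,4.4,4.4]
lo = A.lo+B.lo = [3.3+0, -6.9+0, 2.4+0] = [3.300,-6.900,2.400]
hi = A.hi+B.hi = [15.5+6.1, 5.3+4.4, 18+4.4] = [21.600,9.700,22.400]
diag = √(18.3²+16.6²+20²) = √1010.45 = 31.788


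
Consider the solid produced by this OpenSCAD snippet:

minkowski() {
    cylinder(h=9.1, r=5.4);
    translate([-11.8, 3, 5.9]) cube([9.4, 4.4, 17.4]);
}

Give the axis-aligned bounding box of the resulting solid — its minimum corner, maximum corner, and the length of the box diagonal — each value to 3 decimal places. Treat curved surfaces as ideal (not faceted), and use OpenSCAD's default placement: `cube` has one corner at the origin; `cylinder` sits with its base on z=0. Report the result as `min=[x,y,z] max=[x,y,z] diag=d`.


A = translate([-11.8, 3, 5.9]) cube([9.4, 4.4, 17.4]) → bbox [-11.8,3,5.9] .. [-2.4,7.4,23.3]
B = cylinder(h=9.1, r=5.4) → bbox [-5.4,-5.4,0] .. [5.4,5.4,9.1]
lo = A.lo+B.lo = [-11.8-5.4, 3-5.4, 5.9+0] = [-17.200,-2.400,5.900]
hi = A.hi+B.hi = [-2.4+5.4, 7.4+5.4, 23.3+9.1] = [3.000,12.800,32.400]
diag = √(20.2²+15.2²+26.5²) = √1341.33 = 36.624

min=[-17.200,-2.400,5.900] max=[3.000,12.800,32.400] diag=36.624


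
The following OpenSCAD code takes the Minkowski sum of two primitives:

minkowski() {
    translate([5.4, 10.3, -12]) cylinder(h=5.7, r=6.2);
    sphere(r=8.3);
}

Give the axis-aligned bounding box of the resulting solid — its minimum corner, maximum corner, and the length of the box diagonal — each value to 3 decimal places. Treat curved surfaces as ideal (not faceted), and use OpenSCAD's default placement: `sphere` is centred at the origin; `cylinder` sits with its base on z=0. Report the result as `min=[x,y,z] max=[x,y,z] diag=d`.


A = translate([5.4, 10.3, -12]) cylinder(h=5.7, r=6.2) → bbox [-0.8,4.1,-12] .. [11.6,16.5,-6.3]
B = sphere(r=8.3) → bbox [-8.3,-8.3,-8.3] .. [8.3,8.3,8.3]
lo = A.lo+B.lo = [-0.8-8.3, 4.1-8.3, -12-8.3] = [-9.100,-4.200,-20.300]
hi = A.hi+B.hi = [11.6+8.3, 16.5+8.3, -6.3+8.3] = [19.900,24.800,2.000]
diag = √(29²+29²+22.3²) = √2179.29 = 46.683

min=[-9.100,-4.200,-20.300] max=[19.900,24.800,2.000] diag=46.683


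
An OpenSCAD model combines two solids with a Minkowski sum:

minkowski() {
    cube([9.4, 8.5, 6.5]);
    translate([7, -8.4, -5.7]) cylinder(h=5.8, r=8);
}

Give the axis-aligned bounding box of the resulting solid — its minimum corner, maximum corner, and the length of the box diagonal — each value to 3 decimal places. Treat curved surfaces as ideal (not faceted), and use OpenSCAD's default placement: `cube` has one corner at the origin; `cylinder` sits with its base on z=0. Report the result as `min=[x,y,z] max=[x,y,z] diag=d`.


min=[-1.000,-16.400,-5.700] max=[24.400,8.100,6.600] diag=37.372

A = translate([7, -8.4, -5.7]) cylinder(h=5.8, r=8) → bbox [-1,-16.4,-5.7] .. [15,-0.4,0.1]
B = cube([9.4, 8.5, 6.5]) → bbox [0,0,0] .. [9.4,8.5,6.5]
lo = A.lo+B.lo = [-1+0, -16.4+0, -5.7+0] = [-1.000,-16.400,-5.700]
hi = A.hi+B.hi = [15+9.4, -0.4+8.5, 0.1+6.5] = [24.400,8.100,6.600]
diag = √(25.4²+24.5²+12.3²) = √1396.7 = 37.372


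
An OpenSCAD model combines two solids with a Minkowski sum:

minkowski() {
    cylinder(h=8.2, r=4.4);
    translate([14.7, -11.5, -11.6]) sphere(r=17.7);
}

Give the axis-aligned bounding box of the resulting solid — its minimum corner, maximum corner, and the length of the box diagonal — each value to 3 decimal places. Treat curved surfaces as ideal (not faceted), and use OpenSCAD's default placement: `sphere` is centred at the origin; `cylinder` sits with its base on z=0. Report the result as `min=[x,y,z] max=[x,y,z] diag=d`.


min=[-7.400,-33.600,-29.300] max=[36.800,10.600,14.300] diag=76.212

A = translate([14.7, -11.5, -11.6]) sphere(r=17.7) → bbox [-3,-29.2,-29.3] .. [32.4,6.2,6.1]
B = cylinder(h=8.2, r=4.4) → bbox [-4.4,-4.4,0] .. [4.4,4.4,8.2]
lo = A.lo+B.lo = [-3-4.4, -29.2-4.4, -29.3+0] = [-7.400,-33.600,-29.300]
hi = A.hi+B.hi = [32.4+4.4, 6.2+4.4, 6.1+8.2] = [36.800,10.600,14.300]
diag = √(44.2²+44.2²+43.6²) = √5808.24 = 76.212


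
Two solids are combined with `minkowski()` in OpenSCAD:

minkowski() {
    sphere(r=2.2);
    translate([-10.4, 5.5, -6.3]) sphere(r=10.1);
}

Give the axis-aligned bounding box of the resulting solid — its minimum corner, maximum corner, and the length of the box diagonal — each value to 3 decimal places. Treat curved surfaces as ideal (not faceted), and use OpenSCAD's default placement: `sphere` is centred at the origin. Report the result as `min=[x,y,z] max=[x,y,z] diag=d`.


min=[-22.700,-6.800,-18.600] max=[1.900,17.800,6.000] diag=42.608

A = translate([-10.4, 5.5, -6.3]) sphere(r=10.1) → bbox [-20.5,-4.6,-16.4] .. [-0.3,15.6,3.8]
B = sphere(r=2.2) → bbox [-2.2,-2.2,-2.2] .. [2.2,2.2,2.2]
lo = A.lo+B.lo = [-20.5-2.2, -4.6-2.2, -16.4-2.2] = [-22.700,-6.800,-18.600]
hi = A.hi+B.hi = [-0.3+2.2, 15.6+2.2, 3.8+2.2] = [1.900,17.800,6.000]
diag = √(24.6²+24.6²+24.6²) = √1815.48 = 42.608


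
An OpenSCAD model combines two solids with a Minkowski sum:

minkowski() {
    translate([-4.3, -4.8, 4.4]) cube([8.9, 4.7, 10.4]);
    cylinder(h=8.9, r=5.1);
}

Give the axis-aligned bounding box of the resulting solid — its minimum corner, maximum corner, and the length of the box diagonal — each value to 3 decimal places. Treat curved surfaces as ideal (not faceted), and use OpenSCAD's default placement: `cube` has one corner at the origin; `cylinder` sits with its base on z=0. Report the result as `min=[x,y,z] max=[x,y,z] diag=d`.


A = translate([-4.3, -4.8, 4.4]) cube([8.9, 4.7, 10.4]) → bbox [-4.3,-4.8,4.4] .. [4.6,-0.1,14.8]
B = cylinder(h=8.9, r=5.1) → bbox [-5.1,-5.1,0] .. [5.1,5.1,8.9]
lo = A.lo+B.lo = [-4.3-5.1, -4.8-5.1, 4.4+0] = [-9.400,-9.900,4.400]
hi = A.hi+B.hi = [4.6+5.1, -0.1+5.1, 14.8+8.9] = [9.700,5.000,23.700]
diag = √(19.1²+14.9²+19.3²) = √959.31 = 30.973

min=[-9.400,-9.900,4.400] max=[9.700,5.000,23.700] diag=30.973


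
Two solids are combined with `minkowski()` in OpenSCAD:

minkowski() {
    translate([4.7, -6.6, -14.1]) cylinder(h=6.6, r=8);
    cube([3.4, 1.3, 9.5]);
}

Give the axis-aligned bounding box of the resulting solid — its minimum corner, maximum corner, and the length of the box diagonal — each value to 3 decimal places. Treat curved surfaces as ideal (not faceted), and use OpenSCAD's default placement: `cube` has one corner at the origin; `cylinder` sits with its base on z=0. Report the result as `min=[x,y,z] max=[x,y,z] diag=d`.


min=[-3.300,-14.600,-14.100] max=[16.100,2.700,2.000] diag=30.575

A = translate([4.7, -6.6, -14.1]) cylinder(h=6.6, r=8) → bbox [-3.3,-14.6,-14.1] .. [12.7,1.4,-7.5]
B = cube([3.4, 1.3, 9.5]) → bbox [0,0,0] .. [3.4,1.3,9.5]
lo = A.lo+B.lo = [-3.3+0, -14.6+0, -14.1+0] = [-3.300,-14.600,-14.100]
hi = A.hi+B.hi = [12.7+3.4, 1.4+1.3, -7.5+9.5] = [16.100,2.700,2.000]
diag = √(19.4²+17.3²+16.1²) = √934.86 = 30.575


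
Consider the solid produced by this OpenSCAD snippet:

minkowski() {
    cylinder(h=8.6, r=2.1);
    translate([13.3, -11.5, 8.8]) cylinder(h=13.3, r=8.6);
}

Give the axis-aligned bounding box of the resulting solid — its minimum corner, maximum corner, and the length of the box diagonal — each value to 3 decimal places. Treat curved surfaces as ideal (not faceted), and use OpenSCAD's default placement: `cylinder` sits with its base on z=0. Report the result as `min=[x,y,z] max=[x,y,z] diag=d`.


A = translate([13.3, -11.5, 8.8]) cylinder(h=13.3, r=8.6) → bbox [4.7,-20.1,8.8] .. [21.9,-2.9,22.1]
B = cylinder(h=8.6, r=2.1) → bbox [-2.1,-2.1,0] .. [2.1,2.1,8.6]
lo = A.lo+B.lo = [4.7-2.1, -20.1-2.1, 8.8+0] = [2.600,-22.200,8.800]
hi = A.hi+B.hi = [21.9+2.1, -2.9+2.1, 22.1+8.6] = [24.000,-0.800,30.700]
diag = √(21.4²+21.4²+21.9²) = √1395.53 = 37.357

min=[2.600,-22.200,8.800] max=[24.000,-0.800,30.700] diag=37.357


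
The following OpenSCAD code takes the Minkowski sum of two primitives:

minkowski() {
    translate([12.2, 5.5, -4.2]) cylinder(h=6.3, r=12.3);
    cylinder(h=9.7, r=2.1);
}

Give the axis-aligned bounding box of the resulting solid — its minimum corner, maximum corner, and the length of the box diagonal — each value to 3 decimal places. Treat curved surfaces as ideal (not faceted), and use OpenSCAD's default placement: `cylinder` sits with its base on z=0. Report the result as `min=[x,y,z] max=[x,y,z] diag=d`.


A = translate([12.2, 5.5, -4.2]) cylinder(h=6.3, r=12.3) → bbox [-0.1,-6.8,-4.2] .. [24.5,17.8,2.1]
B = cylinder(h=9.7, r=2.1) → bbox [-2.1,-2.1,0] .. [2.1,2.1,9.7]
lo = A.lo+B.lo = [-0.1-2.1, -6.8-2.1, -4.2+0] = [-2.200,-8.900,-4.200]
hi = A.hi+B.hi = [24.5+2.1, 17.8+2.1, 2.1+9.7] = [26.600,19.900,11.800]
diag = √(28.8²+28.8²+16²) = √1914.88 = 43.759

min=[-2.200,-8.900,-4.200] max=[26.600,19.900,11.800] diag=43.759


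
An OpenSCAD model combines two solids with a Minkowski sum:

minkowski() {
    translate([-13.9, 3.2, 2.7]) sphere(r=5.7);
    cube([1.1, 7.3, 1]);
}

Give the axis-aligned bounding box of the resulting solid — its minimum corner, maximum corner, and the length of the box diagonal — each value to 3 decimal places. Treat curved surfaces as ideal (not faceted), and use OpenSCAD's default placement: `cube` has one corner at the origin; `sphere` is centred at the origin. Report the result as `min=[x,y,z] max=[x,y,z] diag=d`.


A = translate([-13.9, 3.2, 2.7]) sphere(r=5.7) → bbox [-19.6,-2.5,-3] .. [-8.2,8.9,8.4]
B = cube([1.1, 7.3, 1]) → bbox [0,0,0] .. [1.1,7.3,1]
lo = A.lo+B.lo = [-19.6+0, -2.5+0, -3+0] = [-19.600,-2.500,-3.000]
hi = A.hi+B.hi = [-8.2+1.1, 8.9+7.3, 8.4+1] = [-7.100,16.200,9.400]
diag = √(12.5²+18.7²+12.4²) = √659.7 = 25.685

min=[-19.600,-2.500,-3.000] max=[-7.100,16.200,9.400] diag=25.685


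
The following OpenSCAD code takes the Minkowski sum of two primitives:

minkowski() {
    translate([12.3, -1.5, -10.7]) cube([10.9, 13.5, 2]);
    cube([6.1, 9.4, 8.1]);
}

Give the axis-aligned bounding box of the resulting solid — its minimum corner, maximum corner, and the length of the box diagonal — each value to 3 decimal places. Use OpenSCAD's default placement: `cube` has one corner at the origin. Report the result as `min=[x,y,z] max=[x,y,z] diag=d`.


A = translate([12.3, -1.5, -10.7]) cube([10.9, 13.5, 2]) → bbox [12.3,-1.5,-10.7] .. [23.2,12,-8.7]
B = cube([6.1, 9.4, 8.1]) → bbox [0,0,0] .. [6.1,9.4,8.1]
lo = A.lo+B.lo = [12.3+0, -1.5+0, -10.7+0] = [12.300,-1.500,-10.700]
hi = A.hi+B.hi = [23.2+6.1, 12+9.4, -8.7+8.1] = [29.300,21.400,-0.600]
diag = √(17²+22.9²+10.1²) = √915.42 = 30.256

min=[12.300,-1.500,-10.700] max=[29.300,21.400,-0.600] diag=30.256


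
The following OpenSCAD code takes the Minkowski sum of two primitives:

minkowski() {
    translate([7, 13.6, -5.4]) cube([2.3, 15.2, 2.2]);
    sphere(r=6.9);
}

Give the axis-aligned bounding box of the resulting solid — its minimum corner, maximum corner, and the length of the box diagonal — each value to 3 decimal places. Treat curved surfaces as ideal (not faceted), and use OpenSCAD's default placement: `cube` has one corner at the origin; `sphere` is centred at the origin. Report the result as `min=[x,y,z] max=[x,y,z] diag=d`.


min=[0.100,6.700,-12.300] max=[16.200,35.700,3.700] diag=36.827

A = translate([7, 13.6, -5.4]) cube([2.3, 15.2, 2.2]) → bbox [7,13.6,-5.4] .. [9.3,28.8,-3.2]
B = sphere(r=6.9) → bbox [-6.9,-6.9,-6.9] .. [6.9,6.9,6.9]
lo = A.lo+B.lo = [7-6.9, 13.6-6.9, -5.4-6.9] = [0.100,6.700,-12.300]
hi = A.hi+B.hi = [9.3+6.9, 28.8+6.9, -3.2+6.9] = [16.200,35.700,3.700]
diag = √(16.1²+29²+16²) = √1356.21 = 36.827


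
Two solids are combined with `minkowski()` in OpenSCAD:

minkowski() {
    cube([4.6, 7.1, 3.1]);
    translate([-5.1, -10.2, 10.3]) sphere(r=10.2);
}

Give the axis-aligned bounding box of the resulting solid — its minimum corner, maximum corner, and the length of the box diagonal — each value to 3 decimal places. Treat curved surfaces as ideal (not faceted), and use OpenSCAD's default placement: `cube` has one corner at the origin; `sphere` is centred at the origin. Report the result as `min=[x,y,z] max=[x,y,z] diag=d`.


A = translate([-5.1, -10.2, 10.3]) sphere(r=10.2) → bbox [-15.3,-20.4,0.1] .. [5.1,0,20.5]
B = cube([4.6, 7.1, 3.1]) → bbox [0,0,0] .. [4.6,7.1,3.1]
lo = A.lo+B.lo = [-15.3+0, -20.4+0, 0.1+0] = [-15.300,-20.400,0.100]
hi = A.hi+B.hi = [5.1+4.6, 0+7.1, 20.5+3.1] = [9.700,7.100,23.600]
diag = √(25²+27.5²+23.5²) = √1933.5 = 43.972

min=[-15.300,-20.400,0.100] max=[9.700,7.100,23.600] diag=43.972


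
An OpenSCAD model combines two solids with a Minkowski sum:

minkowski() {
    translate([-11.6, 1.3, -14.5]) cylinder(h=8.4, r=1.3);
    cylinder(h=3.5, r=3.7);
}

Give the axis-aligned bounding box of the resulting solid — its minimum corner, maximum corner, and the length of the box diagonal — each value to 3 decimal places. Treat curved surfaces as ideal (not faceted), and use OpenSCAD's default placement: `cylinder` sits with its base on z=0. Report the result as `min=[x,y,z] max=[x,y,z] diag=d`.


A = translate([-11.6, 1.3, -14.5]) cylinder(h=8.4, r=1.3) → bbox [-12.9,0,-14.5] .. [-10.3,2.6,-6.1]
B = cylinder(h=3.5, r=3.7) → bbox [-3.7,-3.7,0] .. [3.7,3.7,3.5]
lo = A.lo+B.lo = [-12.9-3.7, 0-3.7, -14.5+0] = [-16.600,-3.700,-14.500]
hi = A.hi+B.hi = [-10.3+3.7, 2.6+3.7, -6.1+3.5] = [-6.600,6.300,-2.600]
diag = √(10²+10²+11.9²) = √341.61 = 18.483

min=[-16.600,-3.700,-14.500] max=[-6.600,6.300,-2.600] diag=18.483


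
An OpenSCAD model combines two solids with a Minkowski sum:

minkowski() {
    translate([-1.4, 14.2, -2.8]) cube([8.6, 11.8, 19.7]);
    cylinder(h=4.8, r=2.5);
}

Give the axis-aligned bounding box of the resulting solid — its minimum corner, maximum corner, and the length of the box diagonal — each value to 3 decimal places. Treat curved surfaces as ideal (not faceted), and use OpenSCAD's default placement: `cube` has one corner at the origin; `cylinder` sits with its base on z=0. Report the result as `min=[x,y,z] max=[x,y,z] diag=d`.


min=[-3.900,11.700,-2.800] max=[9.700,28.500,21.700] diag=32.672

A = translate([-1.4, 14.2, -2.8]) cube([8.6, 11.8, 19.7]) → bbox [-1.4,14.2,-2.8] .. [7.2,26,16.9]
B = cylinder(h=4.8, r=2.5) → bbox [-2.5,-2.5,0] .. [2.5,2.5,4.8]
lo = A.lo+B.lo = [-1.4-2.5, 14.2-2.5, -2.8+0] = [-3.900,11.700,-2.800]
hi = A.hi+B.hi = [7.2+2.5, 26+2.5, 16.9+4.8] = [9.700,28.500,21.700]
diag = √(13.6²+16.8²+24.5²) = √1067.45 = 32.672


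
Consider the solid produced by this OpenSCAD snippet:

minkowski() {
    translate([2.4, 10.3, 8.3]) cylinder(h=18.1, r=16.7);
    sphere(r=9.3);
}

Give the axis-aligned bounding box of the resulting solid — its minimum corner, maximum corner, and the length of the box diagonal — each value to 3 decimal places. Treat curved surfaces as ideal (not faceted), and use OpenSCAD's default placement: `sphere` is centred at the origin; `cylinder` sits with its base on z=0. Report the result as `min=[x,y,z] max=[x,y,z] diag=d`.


A = translate([2.4, 10.3, 8.3]) cylinder(h=18.1, r=16.7) → bbox [-14.3,-6.4,8.3] .. [19.1,27,26.4]
B = sphere(r=9.3) → bbox [-9.3,-9.3,-9.3] .. [9.3,9.3,9.3]
lo = A.lo+B.lo = [-14.3-9.3, -6.4-9.3, 8.3-9.3] = [-23.600,-15.700,-1.000]
hi = A.hi+B.hi = [19.1+9.3, 27+9.3, 26.4+9.3] = [28.400,36.300,35.700]
diag = √(52²+52²+36.7²) = √6754.89 = 82.188

min=[-23.600,-15.700,-1.000] max=[28.400,36.300,35.700] diag=82.188


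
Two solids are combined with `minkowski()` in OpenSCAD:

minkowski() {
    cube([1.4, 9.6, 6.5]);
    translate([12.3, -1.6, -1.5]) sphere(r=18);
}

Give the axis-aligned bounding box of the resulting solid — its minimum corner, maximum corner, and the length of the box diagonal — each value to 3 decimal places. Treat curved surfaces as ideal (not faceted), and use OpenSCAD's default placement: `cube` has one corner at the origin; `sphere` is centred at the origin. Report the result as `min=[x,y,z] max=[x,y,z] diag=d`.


A = translate([12.3, -1.6, -1.5]) sphere(r=18) → bbox [-5.7,-19.6,-19.5] .. [30.3,16.4,16.5]
B = cube([1.4, 9.6, 6.5]) → bbox [0,0,0] .. [1.4,9.6,6.5]
lo = A.lo+B.lo = [-5.7+0, -19.6+0, -19.5+0] = [-5.700,-19.600,-19.500]
hi = A.hi+B.hi = [30.3+1.4, 16.4+9.6, 16.5+6.5] = [31.700,26.000,23.000]
diag = √(37.4²+45.6²+42.5²) = √5284.37 = 72.694

min=[-5.700,-19.600,-19.500] max=[31.700,26.000,23.000] diag=72.694


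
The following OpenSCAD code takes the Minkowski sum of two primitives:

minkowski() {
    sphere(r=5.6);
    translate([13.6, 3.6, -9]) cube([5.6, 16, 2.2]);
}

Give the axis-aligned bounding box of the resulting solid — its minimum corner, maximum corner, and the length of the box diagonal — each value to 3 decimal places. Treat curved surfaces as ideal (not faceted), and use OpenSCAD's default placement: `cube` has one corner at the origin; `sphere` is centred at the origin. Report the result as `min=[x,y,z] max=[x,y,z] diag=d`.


min=[8.000,-2.000,-14.600] max=[24.800,25.200,-1.200] diag=34.665

A = translate([13.6, 3.6, -9]) cube([5.6, 16, 2.2]) → bbox [13.6,3.6,-9] .. [19.2,19.6,-6.8]
B = sphere(r=5.6) → bbox [-5.6,-5.6,-5.6] .. [5.6,5.6,5.6]
lo = A.lo+B.lo = [13.6-5.6, 3.6-5.6, -9-5.6] = [8.000,-2.000,-14.600]
hi = A.hi+B.hi = [19.2+5.6, 19.6+5.6, -6.8+5.6] = [24.800,25.200,-1.200]
diag = √(16.8²+27.2²+13.4²) = √1201.64 = 34.665


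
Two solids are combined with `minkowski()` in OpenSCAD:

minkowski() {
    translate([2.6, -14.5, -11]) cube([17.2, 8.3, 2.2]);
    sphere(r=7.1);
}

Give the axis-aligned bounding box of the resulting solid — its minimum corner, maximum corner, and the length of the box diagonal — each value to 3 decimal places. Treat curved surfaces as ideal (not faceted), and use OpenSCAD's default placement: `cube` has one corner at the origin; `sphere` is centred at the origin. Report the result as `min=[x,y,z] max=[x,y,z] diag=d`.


min=[-4.500,-21.600,-18.100] max=[26.900,0.900,-1.700] diag=41.966

A = translate([2.6, -14.5, -11]) cube([17.2, 8.3, 2.2]) → bbox [2.6,-14.5,-11] .. [19.8,-6.2,-8.8]
B = sphere(r=7.1) → bbox [-7.1,-7.1,-7.1] .. [7.1,7.1,7.1]
lo = A.lo+B.lo = [2.6-7.1, -14.5-7.1, -11-7.1] = [-4.500,-21.600,-18.100]
hi = A.hi+B.hi = [19.8+7.1, -6.2+7.1, -8.8+7.1] = [26.900,0.900,-1.700]
diag = √(31.4²+22.5²+16.4²) = √1761.17 = 41.966
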